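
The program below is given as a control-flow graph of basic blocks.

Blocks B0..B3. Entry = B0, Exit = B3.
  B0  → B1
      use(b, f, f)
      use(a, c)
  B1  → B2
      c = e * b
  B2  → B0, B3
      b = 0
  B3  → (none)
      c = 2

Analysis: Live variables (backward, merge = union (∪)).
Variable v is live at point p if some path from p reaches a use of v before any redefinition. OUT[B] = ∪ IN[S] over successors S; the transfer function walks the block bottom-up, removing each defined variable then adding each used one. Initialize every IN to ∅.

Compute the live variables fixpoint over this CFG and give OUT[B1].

Answer: {a, c, e, f}

Working:
Per-block solution:
  B0:   IN={a, b, c, e, f}   OUT={a, b, e, f}
  B1:   IN={a, b, e, f}   OUT={a, c, e, f}
  B2:   IN={a, c, e, f}   OUT={a, b, c, e, f}
  B3:   IN={}   OUT={}

Merge at B1: OUT[B1] = IN[B2] = {a, c, e, f}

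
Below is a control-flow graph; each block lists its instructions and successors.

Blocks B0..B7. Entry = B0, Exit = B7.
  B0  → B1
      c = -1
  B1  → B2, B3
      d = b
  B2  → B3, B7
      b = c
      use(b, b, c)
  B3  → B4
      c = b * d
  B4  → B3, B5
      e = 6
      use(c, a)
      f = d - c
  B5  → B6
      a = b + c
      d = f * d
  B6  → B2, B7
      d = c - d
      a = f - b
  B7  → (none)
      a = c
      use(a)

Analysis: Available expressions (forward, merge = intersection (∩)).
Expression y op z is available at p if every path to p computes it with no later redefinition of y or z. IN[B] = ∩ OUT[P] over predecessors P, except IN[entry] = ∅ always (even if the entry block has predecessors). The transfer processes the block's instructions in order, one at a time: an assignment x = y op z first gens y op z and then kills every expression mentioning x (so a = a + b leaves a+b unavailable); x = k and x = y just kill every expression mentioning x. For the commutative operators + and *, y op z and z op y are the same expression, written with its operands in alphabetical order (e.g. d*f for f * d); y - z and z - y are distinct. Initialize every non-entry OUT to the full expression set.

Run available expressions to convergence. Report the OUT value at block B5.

Answer: {b+c}

Derivation:
Per-block solution:
  B0: | IN={} | OUT={}
  B1: | IN={} | OUT={}
  B2: | IN={} | OUT={}
  B3: | IN={} | OUT={b*d}
  B4: | IN={b*d} | OUT={b*d, d-c}
  B5: | IN={b*d, d-c} | OUT={b+c}
  B6: | IN={b+c} | OUT={b+c, f-b}
  B7: | IN={} | OUT={}

Merge at B5: IN[B5] = OUT[B4] = {b*d, d-c}
Applying B5's transfer function to that IN value gives OUT[B5] (row B5 above).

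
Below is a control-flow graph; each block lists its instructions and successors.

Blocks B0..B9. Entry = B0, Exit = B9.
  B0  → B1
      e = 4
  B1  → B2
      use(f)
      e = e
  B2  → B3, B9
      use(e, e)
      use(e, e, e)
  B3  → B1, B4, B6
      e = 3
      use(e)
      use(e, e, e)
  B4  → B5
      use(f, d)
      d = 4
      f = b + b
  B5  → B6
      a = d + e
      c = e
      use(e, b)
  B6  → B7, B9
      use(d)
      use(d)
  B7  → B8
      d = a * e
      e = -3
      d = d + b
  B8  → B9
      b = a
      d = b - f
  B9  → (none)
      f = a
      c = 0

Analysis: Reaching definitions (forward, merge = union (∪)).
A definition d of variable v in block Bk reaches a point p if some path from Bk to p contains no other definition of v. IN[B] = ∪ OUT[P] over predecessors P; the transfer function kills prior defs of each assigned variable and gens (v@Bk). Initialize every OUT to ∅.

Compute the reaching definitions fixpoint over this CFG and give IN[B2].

Per-block solution:
  B0:   IN={}   OUT={e@B0}
  B1:   IN={e@B0, e@B3}   OUT={e@B1}
  B2:   IN={e@B1}   OUT={e@B1}
  B3:   IN={e@B1}   OUT={e@B3}
  B4:   IN={e@B3}   OUT={d@B4, e@B3, f@B4}
  B5:   IN={d@B4, e@B3, f@B4}   OUT={a@B5, c@B5, d@B4, e@B3, f@B4}
  B6:   IN={a@B5, c@B5, d@B4, e@B3, f@B4}   OUT={a@B5, c@B5, d@B4, e@B3, f@B4}
  B7:   IN={a@B5, c@B5, d@B4, e@B3, f@B4}   OUT={a@B5, c@B5, d@B7, e@B7, f@B4}
  B8:   IN={a@B5, c@B5, d@B7, e@B7, f@B4}   OUT={a@B5, b@B8, c@B5, d@B8, e@B7, f@B4}
  B9:   IN={a@B5, b@B8, c@B5, d@B4, d@B8, e@B1, e@B3, e@B7, f@B4}   OUT={a@B5, b@B8, c@B9, d@B4, d@B8, e@B1, e@B3, e@B7, f@B9}

Merge at B2: IN[B2] = OUT[B1] = {e@B1}

Answer: {e@B1}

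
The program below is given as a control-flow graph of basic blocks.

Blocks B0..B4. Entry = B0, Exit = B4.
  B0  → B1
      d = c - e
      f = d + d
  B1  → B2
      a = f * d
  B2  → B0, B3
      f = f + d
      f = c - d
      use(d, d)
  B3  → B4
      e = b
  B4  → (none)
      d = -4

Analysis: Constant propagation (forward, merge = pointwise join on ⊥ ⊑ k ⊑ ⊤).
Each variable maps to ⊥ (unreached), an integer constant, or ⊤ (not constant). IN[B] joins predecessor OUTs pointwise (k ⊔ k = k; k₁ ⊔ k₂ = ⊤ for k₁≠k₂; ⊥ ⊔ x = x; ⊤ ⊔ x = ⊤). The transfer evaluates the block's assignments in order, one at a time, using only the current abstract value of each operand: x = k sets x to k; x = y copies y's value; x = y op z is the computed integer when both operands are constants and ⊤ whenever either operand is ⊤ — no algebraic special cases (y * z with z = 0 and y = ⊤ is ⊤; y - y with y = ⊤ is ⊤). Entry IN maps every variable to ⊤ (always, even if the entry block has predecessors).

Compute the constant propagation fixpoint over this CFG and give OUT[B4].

Answer: {a: ⊤, b: ⊤, c: ⊤, d: -4, e: ⊤, f: ⊤}

Working:
Per-block solution:
  B0:   IN=(all ⊤)   OUT=(all ⊤)
  B1:   IN=(all ⊤)   OUT=(all ⊤)
  B2:   IN=(all ⊤)   OUT=(all ⊤)
  B3:   IN=(all ⊤)   OUT=(all ⊤)
  B4:   IN=(all ⊤)   OUT={d:-4; rest ⊤}

Merge at B4: IN[B4] = OUT[B3] = {a: ⊤, b: ⊤, c: ⊤, d: ⊤, e: ⊤, f: ⊤}
Applying B4's transfer function to that IN value gives OUT[B4] (row B4 above).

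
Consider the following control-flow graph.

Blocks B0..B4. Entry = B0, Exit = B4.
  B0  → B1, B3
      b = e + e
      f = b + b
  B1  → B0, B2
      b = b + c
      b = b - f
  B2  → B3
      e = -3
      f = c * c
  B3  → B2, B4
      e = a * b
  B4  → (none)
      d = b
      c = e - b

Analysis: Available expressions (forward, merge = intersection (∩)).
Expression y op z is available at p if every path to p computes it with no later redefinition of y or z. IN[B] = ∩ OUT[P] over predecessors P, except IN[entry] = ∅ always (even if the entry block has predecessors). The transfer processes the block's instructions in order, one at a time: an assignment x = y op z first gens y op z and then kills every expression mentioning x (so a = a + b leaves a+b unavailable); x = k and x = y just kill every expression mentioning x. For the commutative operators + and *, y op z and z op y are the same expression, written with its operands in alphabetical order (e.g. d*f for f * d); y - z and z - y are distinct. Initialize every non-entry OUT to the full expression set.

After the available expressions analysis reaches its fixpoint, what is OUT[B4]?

Answer: {a*b, e-b}

Trace:
Fixpoint table:
  B0: | IN={} | OUT={b+b, e+e}
  B1: | IN={b+b, e+e} | OUT={e+e}
  B2: | IN={} | OUT={c*c}
  B3: | IN={} | OUT={a*b}
  B4: | IN={a*b} | OUT={a*b, e-b}

Merge at B4: IN[B4] = OUT[B3] = {a*b}
Applying B4's transfer function to that IN value gives OUT[B4] (row B4 above).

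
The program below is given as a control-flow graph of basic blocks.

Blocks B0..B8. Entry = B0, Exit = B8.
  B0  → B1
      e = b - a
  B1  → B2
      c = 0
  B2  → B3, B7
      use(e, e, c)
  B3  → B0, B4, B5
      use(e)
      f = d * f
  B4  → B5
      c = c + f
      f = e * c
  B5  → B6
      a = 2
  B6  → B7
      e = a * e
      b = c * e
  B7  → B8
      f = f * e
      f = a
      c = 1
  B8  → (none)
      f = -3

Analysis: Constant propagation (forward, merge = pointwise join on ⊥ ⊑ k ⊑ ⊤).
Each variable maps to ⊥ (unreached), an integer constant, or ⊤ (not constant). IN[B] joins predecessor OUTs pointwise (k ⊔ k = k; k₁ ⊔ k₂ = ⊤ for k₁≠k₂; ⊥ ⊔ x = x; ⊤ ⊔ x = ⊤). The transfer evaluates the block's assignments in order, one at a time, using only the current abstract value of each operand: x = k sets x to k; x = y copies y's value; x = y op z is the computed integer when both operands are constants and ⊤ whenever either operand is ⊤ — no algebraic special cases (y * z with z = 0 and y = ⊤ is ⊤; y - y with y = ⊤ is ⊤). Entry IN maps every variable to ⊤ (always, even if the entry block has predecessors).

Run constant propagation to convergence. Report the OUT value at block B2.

Answer: {a: ⊤, b: ⊤, c: 0, d: ⊤, e: ⊤, f: ⊤}

Trace:
Converged values:
  B0:   IN=(all ⊤)   OUT=(all ⊤)
  B1:   IN=(all ⊤)   OUT={c:0; rest ⊤}
  B2:   IN={c:0; rest ⊤}   OUT={c:0; rest ⊤}
  B3:   IN={c:0; rest ⊤}   OUT={c:0; rest ⊤}
  B4:   IN={c:0; rest ⊤}   OUT=(all ⊤)
  B5:   IN=(all ⊤)   OUT={a:2; rest ⊤}
  B6:   IN={a:2; rest ⊤}   OUT={a:2; rest ⊤}
  B7:   IN=(all ⊤)   OUT={c:1; rest ⊤}
  B8:   IN={c:1; rest ⊤}   OUT={c:1, f:-3; rest ⊤}

Merge at B2: IN[B2] = OUT[B1] = {a: ⊤, b: ⊤, c: 0, d: ⊤, e: ⊤, f: ⊤}
Applying B2's transfer function to that IN value gives OUT[B2] (row B2 above).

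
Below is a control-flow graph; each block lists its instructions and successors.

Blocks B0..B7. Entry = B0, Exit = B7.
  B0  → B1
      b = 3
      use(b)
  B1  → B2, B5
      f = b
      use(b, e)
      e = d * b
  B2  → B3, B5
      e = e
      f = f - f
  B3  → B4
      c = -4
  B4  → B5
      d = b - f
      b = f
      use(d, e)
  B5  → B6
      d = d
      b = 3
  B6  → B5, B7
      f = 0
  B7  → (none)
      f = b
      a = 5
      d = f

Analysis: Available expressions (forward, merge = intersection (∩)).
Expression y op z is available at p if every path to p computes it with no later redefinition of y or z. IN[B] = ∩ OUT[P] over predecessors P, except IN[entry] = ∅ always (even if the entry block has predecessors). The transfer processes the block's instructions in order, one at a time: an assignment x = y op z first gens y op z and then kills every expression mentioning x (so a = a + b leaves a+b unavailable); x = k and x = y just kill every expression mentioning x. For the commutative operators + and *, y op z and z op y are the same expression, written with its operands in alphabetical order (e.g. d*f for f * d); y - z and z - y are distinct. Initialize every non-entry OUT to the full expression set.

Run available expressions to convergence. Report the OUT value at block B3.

Answer: {b*d}

Working:
Fixpoint table:
  B0:   IN={}   OUT={}
  B1:   IN={}   OUT={b*d}
  B2:   IN={b*d}   OUT={b*d}
  B3:   IN={b*d}   OUT={b*d}
  B4:   IN={b*d}   OUT={}
  B5:   IN={}   OUT={}
  B6:   IN={}   OUT={}
  B7:   IN={}   OUT={}

Merge at B3: IN[B3] = OUT[B2] = {b*d}
Applying B3's transfer function to that IN value gives OUT[B3] (row B3 above).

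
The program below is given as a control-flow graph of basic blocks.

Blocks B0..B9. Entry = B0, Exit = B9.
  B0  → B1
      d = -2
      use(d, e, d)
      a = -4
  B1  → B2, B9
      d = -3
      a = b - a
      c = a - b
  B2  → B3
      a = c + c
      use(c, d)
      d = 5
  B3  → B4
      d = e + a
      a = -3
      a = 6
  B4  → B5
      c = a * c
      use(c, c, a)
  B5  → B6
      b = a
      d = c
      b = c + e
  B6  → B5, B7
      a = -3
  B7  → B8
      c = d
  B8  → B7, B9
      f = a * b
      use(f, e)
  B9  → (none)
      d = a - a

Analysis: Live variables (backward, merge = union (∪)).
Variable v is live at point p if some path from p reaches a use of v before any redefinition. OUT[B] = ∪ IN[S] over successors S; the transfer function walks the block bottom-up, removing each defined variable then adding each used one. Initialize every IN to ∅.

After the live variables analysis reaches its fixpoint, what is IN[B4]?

Per-block solution:
  B0: | IN={b, e} | OUT={a, b, e}
  B1: | IN={a, b, e} | OUT={a, c, d, e}
  B2: | IN={c, d, e} | OUT={a, c, e}
  B3: | IN={a, c, e} | OUT={a, c, e}
  B4: | IN={a, c, e} | OUT={a, c, e}
  B5: | IN={a, c, e} | OUT={b, c, d, e}
  B6: | IN={b, c, d, e} | OUT={a, b, c, d, e}
  B7: | IN={a, b, d, e} | OUT={a, b, d, e}
  B8: | IN={a, b, d, e} | OUT={a, b, d, e}
  B9: | IN={a} | OUT={}

Merge at B4: OUT[B4] = IN[B5] = {a, c, e}
Applying B4's transfer function to that OUT value gives IN[B4] (row B4 above).

Answer: {a, c, e}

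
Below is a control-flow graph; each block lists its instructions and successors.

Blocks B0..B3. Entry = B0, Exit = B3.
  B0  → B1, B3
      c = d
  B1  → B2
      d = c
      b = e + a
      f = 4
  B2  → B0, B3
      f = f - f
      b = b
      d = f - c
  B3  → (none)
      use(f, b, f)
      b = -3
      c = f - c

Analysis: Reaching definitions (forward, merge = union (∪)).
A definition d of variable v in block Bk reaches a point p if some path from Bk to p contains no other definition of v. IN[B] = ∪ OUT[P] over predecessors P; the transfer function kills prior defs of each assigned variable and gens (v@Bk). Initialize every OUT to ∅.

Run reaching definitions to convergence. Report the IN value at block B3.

Converged values:
  B0: | IN={b@B2, c@B0, d@B2, f@B2} | OUT={b@B2, c@B0, d@B2, f@B2}
  B1: | IN={b@B2, c@B0, d@B2, f@B2} | OUT={b@B1, c@B0, d@B1, f@B1}
  B2: | IN={b@B1, c@B0, d@B1, f@B1} | OUT={b@B2, c@B0, d@B2, f@B2}
  B3: | IN={b@B2, c@B0, d@B2, f@B2} | OUT={b@B3, c@B3, d@B2, f@B2}

Merge at B3: IN[B3] = OUT[B0] ⊔ OUT[B2] = {b@B2, c@B0, d@B2, f@B2}

Answer: {b@B2, c@B0, d@B2, f@B2}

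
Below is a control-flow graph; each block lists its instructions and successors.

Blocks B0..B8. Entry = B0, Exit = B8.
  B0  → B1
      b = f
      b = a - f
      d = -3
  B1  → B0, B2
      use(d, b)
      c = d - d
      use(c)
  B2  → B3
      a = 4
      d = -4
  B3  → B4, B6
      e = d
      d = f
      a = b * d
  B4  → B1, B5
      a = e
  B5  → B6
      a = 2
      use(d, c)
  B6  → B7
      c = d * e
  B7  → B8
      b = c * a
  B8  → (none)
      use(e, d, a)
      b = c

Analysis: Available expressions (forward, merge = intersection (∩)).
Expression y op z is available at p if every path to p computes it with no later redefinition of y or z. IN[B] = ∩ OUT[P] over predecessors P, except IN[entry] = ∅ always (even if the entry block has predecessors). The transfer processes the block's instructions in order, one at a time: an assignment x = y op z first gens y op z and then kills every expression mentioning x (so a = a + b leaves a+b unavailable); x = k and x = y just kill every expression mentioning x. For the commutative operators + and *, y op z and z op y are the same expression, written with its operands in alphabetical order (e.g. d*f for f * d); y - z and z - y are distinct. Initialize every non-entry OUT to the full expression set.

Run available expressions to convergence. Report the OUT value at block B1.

Answer: {d-d}

Derivation:
Converged values:
  B0:   IN={}   OUT={a-f}
  B1:   IN={}   OUT={d-d}
  B2:   IN={d-d}   OUT={}
  B3:   IN={}   OUT={b*d}
  B4:   IN={b*d}   OUT={b*d}
  B5:   IN={b*d}   OUT={b*d}
  B6:   IN={b*d}   OUT={b*d, d*e}
  B7:   IN={b*d, d*e}   OUT={a*c, d*e}
  B8:   IN={a*c, d*e}   OUT={a*c, d*e}

Merge at B1: IN[B1] = OUT[B0] ∩ OUT[B4] = {}
Applying B1's transfer function to that IN value gives OUT[B1] (row B1 above).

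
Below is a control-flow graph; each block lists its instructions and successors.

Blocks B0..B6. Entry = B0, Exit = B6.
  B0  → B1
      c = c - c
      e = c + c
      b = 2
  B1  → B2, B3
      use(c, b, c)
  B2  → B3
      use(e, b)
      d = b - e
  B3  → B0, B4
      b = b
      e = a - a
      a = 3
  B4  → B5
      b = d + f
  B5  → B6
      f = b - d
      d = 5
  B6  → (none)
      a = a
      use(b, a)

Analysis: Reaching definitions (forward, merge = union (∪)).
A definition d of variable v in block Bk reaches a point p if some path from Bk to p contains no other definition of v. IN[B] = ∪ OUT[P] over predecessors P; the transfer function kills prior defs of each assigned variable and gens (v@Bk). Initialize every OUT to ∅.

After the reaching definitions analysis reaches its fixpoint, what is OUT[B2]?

Converged values:
  B0:   IN={a@B3, b@B3, c@B0, d@B2, e@B3}   OUT={a@B3, b@B0, c@B0, d@B2, e@B0}
  B1:   IN={a@B3, b@B0, c@B0, d@B2, e@B0}   OUT={a@B3, b@B0, c@B0, d@B2, e@B0}
  B2:   IN={a@B3, b@B0, c@B0, d@B2, e@B0}   OUT={a@B3, b@B0, c@B0, d@B2, e@B0}
  B3:   IN={a@B3, b@B0, c@B0, d@B2, e@B0}   OUT={a@B3, b@B3, c@B0, d@B2, e@B3}
  B4:   IN={a@B3, b@B3, c@B0, d@B2, e@B3}   OUT={a@B3, b@B4, c@B0, d@B2, e@B3}
  B5:   IN={a@B3, b@B4, c@B0, d@B2, e@B3}   OUT={a@B3, b@B4, c@B0, d@B5, e@B3, f@B5}
  B6:   IN={a@B3, b@B4, c@B0, d@B5, e@B3, f@B5}   OUT={a@B6, b@B4, c@B0, d@B5, e@B3, f@B5}

Merge at B2: IN[B2] = OUT[B1] = {a@B3, b@B0, c@B0, d@B2, e@B0}
Applying B2's transfer function to that IN value gives OUT[B2] (row B2 above).

Answer: {a@B3, b@B0, c@B0, d@B2, e@B0}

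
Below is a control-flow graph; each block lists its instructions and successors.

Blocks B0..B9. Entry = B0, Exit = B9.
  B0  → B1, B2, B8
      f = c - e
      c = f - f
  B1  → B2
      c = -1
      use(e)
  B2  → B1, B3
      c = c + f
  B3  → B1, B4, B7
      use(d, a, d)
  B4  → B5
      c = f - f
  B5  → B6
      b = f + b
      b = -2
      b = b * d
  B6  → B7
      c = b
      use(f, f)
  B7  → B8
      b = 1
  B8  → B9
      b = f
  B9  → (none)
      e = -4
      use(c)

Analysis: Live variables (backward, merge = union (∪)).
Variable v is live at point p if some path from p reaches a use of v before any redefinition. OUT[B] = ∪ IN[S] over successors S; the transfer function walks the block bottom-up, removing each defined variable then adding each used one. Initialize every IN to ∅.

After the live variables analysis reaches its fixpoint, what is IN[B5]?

Per-block solution:
  B0:  IN={a, b, c, d, e}  OUT={a, b, c, d, e, f}
  B1:  IN={a, b, d, e, f}  OUT={a, b, c, d, e, f}
  B2:  IN={a, b, c, d, e, f}  OUT={a, b, c, d, e, f}
  B3:  IN={a, b, c, d, e, f}  OUT={a, b, c, d, e, f}
  B4:  IN={b, d, f}  OUT={b, d, f}
  B5:  IN={b, d, f}  OUT={b, f}
  B6:  IN={b, f}  OUT={c, f}
  B7:  IN={c, f}  OUT={c, f}
  B8:  IN={c, f}  OUT={c}
  B9:  IN={c}  OUT={}

Merge at B5: OUT[B5] = IN[B6] = {b, f}
Applying B5's transfer function to that OUT value gives IN[B5] (row B5 above).

Answer: {b, d, f}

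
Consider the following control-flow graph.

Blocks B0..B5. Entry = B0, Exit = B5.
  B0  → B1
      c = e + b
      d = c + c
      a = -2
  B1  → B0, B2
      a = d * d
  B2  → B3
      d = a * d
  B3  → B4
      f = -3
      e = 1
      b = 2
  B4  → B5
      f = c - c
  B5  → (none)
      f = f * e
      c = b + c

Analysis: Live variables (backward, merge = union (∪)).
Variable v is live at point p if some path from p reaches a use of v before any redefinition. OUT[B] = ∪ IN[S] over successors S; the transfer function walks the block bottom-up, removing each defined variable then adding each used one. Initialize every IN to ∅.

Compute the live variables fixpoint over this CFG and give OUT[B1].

Per-block solution:
  B0: | IN={b, e} | OUT={b, c, d, e}
  B1: | IN={b, c, d, e} | OUT={a, b, c, d, e}
  B2: | IN={a, c, d} | OUT={c}
  B3: | IN={c} | OUT={b, c, e}
  B4: | IN={b, c, e} | OUT={b, c, e, f}
  B5: | IN={b, c, e, f} | OUT={}

Merge at B1: OUT[B1] = IN[B0] ⊔ IN[B2] = {a, b, c, d, e}

Answer: {a, b, c, d, e}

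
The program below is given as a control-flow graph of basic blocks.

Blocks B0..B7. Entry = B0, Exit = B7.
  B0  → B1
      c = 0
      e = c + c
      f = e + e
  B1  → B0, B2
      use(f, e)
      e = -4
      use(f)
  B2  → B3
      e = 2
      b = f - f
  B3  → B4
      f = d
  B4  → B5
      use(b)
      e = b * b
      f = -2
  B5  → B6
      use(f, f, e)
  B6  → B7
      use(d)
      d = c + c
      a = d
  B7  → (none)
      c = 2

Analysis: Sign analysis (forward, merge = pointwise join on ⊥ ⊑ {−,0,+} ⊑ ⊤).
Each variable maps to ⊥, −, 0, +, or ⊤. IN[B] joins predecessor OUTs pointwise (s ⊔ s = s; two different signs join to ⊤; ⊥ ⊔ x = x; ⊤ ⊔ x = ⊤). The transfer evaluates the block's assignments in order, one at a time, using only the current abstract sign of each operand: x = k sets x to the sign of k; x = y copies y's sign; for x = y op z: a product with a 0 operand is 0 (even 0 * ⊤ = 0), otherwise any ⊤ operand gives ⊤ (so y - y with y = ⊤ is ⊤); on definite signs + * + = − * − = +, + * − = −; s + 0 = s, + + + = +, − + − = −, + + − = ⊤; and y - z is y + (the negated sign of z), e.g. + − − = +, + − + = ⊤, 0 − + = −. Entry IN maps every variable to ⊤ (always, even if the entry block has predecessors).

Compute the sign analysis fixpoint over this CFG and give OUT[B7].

Converged values:
  B0:   IN=(all ⊤)   OUT={c:0, e:0, f:0; rest ⊤}
  B1:   IN={c:0, e:0, f:0; rest ⊤}   OUT={c:0, e:-, f:0; rest ⊤}
  B2:   IN={c:0, e:-, f:0; rest ⊤}   OUT={b:0, c:0, e:+, f:0; rest ⊤}
  B3:   IN={b:0, c:0, e:+, f:0; rest ⊤}   OUT={b:0, c:0, e:+; rest ⊤}
  B4:   IN={b:0, c:0, e:+; rest ⊤}   OUT={b:0, c:0, e:0, f:-; rest ⊤}
  B5:   IN={b:0, c:0, e:0, f:-; rest ⊤}   OUT={b:0, c:0, e:0, f:-; rest ⊤}
  B6:   IN={b:0, c:0, e:0, f:-; rest ⊤}   OUT={a:0, b:0, c:0, d:0, e:0, f:-; rest ⊤}
  B7:   IN={a:0, b:0, c:0, d:0, e:0, f:-; rest ⊤}   OUT={a:0, b:0, c:+, d:0, e:0, f:-; rest ⊤}

Merge at B7: IN[B7] = OUT[B6] = {a: 0, b: 0, c: 0, d: 0, e: 0, f: -}
Applying B7's transfer function to that IN value gives OUT[B7] (row B7 above).

Answer: {a: 0, b: 0, c: +, d: 0, e: 0, f: -}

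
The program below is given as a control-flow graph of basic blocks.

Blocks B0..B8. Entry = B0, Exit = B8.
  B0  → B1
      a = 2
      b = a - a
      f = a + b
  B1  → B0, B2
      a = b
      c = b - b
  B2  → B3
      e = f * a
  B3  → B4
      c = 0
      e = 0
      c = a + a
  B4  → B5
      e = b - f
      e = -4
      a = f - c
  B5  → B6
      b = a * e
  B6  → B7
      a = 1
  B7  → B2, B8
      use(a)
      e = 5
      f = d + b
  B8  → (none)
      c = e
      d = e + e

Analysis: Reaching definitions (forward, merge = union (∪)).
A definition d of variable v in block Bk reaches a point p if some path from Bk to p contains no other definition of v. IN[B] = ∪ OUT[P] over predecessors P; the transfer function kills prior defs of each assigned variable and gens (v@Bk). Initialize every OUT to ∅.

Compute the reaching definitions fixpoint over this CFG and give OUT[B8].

Fixpoint table:
  B0:  IN={a@B1, b@B0, c@B1, f@B0}  OUT={a@B0, b@B0, c@B1, f@B0}
  B1:  IN={a@B0, b@B0, c@B1, f@B0}  OUT={a@B1, b@B0, c@B1, f@B0}
  B2:  IN={a@B1, a@B6, b@B0, b@B5, c@B1, c@B3, e@B7, f@B0, f@B7}  OUT={a@B1, a@B6, b@B0, b@B5, c@B1, c@B3, e@B2, f@B0, f@B7}
  B3:  IN={a@B1, a@B6, b@B0, b@B5, c@B1, c@B3, e@B2, f@B0, f@B7}  OUT={a@B1, a@B6, b@B0, b@B5, c@B3, e@B3, f@B0, f@B7}
  B4:  IN={a@B1, a@B6, b@B0, b@B5, c@B3, e@B3, f@B0, f@B7}  OUT={a@B4, b@B0, b@B5, c@B3, e@B4, f@B0, f@B7}
  B5:  IN={a@B4, b@B0, b@B5, c@B3, e@B4, f@B0, f@B7}  OUT={a@B4, b@B5, c@B3, e@B4, f@B0, f@B7}
  B6:  IN={a@B4, b@B5, c@B3, e@B4, f@B0, f@B7}  OUT={a@B6, b@B5, c@B3, e@B4, f@B0, f@B7}
  B7:  IN={a@B6, b@B5, c@B3, e@B4, f@B0, f@B7}  OUT={a@B6, b@B5, c@B3, e@B7, f@B7}
  B8:  IN={a@B6, b@B5, c@B3, e@B7, f@B7}  OUT={a@B6, b@B5, c@B8, d@B8, e@B7, f@B7}

Merge at B8: IN[B8] = OUT[B7] = {a@B6, b@B5, c@B3, e@B7, f@B7}
Applying B8's transfer function to that IN value gives OUT[B8] (row B8 above).

Answer: {a@B6, b@B5, c@B8, d@B8, e@B7, f@B7}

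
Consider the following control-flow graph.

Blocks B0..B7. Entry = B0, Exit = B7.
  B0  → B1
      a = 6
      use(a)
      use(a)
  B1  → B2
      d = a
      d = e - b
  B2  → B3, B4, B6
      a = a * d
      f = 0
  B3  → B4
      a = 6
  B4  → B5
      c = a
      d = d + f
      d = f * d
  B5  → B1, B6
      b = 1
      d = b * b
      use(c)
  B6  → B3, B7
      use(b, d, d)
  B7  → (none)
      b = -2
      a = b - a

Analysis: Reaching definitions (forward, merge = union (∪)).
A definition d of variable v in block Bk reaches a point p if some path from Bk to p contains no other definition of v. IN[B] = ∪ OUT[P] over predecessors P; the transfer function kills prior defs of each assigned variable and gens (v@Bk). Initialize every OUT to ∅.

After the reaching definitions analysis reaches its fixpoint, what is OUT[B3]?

Converged values:
  B0:  IN={}  OUT={a@B0}
  B1:  IN={a@B0, a@B2, a@B3, b@B5, c@B4, d@B5, f@B2}  OUT={a@B0, a@B2, a@B3, b@B5, c@B4, d@B1, f@B2}
  B2:  IN={a@B0, a@B2, a@B3, b@B5, c@B4, d@B1, f@B2}  OUT={a@B2, b@B5, c@B4, d@B1, f@B2}
  B3:  IN={a@B2, a@B3, b@B5, c@B4, d@B1, d@B5, f@B2}  OUT={a@B3, b@B5, c@B4, d@B1, d@B5, f@B2}
  B4:  IN={a@B2, a@B3, b@B5, c@B4, d@B1, d@B5, f@B2}  OUT={a@B2, a@B3, b@B5, c@B4, d@B4, f@B2}
  B5:  IN={a@B2, a@B3, b@B5, c@B4, d@B4, f@B2}  OUT={a@B2, a@B3, b@B5, c@B4, d@B5, f@B2}
  B6:  IN={a@B2, a@B3, b@B5, c@B4, d@B1, d@B5, f@B2}  OUT={a@B2, a@B3, b@B5, c@B4, d@B1, d@B5, f@B2}
  B7:  IN={a@B2, a@B3, b@B5, c@B4, d@B1, d@B5, f@B2}  OUT={a@B7, b@B7, c@B4, d@B1, d@B5, f@B2}

Merge at B3: IN[B3] = OUT[B2] ⊔ OUT[B6] = {a@B2, a@B3, b@B5, c@B4, d@B1, d@B5, f@B2}
Applying B3's transfer function to that IN value gives OUT[B3] (row B3 above).

Answer: {a@B3, b@B5, c@B4, d@B1, d@B5, f@B2}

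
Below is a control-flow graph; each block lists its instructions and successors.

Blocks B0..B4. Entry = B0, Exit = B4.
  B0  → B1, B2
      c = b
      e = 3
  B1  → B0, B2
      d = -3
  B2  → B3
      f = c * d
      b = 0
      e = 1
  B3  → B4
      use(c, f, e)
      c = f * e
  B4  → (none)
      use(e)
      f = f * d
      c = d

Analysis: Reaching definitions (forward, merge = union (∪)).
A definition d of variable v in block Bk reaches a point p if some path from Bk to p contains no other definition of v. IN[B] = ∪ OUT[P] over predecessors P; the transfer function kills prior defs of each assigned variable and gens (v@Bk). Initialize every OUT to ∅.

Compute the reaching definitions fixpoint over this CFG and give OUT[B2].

Answer: {b@B2, c@B0, d@B1, e@B2, f@B2}

Trace:
Per-block solution:
  B0: | IN={c@B0, d@B1, e@B0} | OUT={c@B0, d@B1, e@B0}
  B1: | IN={c@B0, d@B1, e@B0} | OUT={c@B0, d@B1, e@B0}
  B2: | IN={c@B0, d@B1, e@B0} | OUT={b@B2, c@B0, d@B1, e@B2, f@B2}
  B3: | IN={b@B2, c@B0, d@B1, e@B2, f@B2} | OUT={b@B2, c@B3, d@B1, e@B2, f@B2}
  B4: | IN={b@B2, c@B3, d@B1, e@B2, f@B2} | OUT={b@B2, c@B4, d@B1, e@B2, f@B4}

Merge at B2: IN[B2] = OUT[B0] ⊔ OUT[B1] = {c@B0, d@B1, e@B0}
Applying B2's transfer function to that IN value gives OUT[B2] (row B2 above).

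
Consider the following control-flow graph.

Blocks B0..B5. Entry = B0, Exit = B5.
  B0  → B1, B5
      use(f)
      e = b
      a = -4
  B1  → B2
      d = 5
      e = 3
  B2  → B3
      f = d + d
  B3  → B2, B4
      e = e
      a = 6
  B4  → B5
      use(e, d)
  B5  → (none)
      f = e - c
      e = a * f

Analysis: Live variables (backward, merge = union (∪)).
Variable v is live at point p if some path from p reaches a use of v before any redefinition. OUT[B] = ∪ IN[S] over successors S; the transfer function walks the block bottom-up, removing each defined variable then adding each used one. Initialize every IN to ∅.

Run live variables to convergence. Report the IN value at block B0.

Fixpoint table:
  B0:   IN={b, c, f}   OUT={a, c, e}
  B1:   IN={c}   OUT={c, d, e}
  B2:   IN={c, d, e}   OUT={c, d, e}
  B3:   IN={c, d, e}   OUT={a, c, d, e}
  B4:   IN={a, c, d, e}   OUT={a, c, e}
  B5:   IN={a, c, e}   OUT={}

Merge at B0: OUT[B0] = IN[B1] ⊔ IN[B5] = {a, c, e}
Applying B0's transfer function to that OUT value gives IN[B0] (row B0 above).

Answer: {b, c, f}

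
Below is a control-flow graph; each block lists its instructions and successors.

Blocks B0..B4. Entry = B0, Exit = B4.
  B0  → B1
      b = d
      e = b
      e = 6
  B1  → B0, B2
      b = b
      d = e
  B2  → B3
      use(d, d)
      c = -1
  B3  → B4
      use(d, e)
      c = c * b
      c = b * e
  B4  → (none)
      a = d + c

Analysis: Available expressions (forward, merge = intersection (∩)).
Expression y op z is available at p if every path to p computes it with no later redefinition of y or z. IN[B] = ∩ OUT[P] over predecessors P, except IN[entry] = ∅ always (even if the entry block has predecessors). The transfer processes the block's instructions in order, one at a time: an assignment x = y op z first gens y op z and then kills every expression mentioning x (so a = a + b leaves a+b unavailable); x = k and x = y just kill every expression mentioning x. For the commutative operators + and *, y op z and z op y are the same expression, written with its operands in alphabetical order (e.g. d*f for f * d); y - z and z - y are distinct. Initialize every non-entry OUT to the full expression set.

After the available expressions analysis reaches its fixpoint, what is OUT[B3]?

Answer: {b*e}

Trace:
Converged values:
  B0: | IN={} | OUT={}
  B1: | IN={} | OUT={}
  B2: | IN={} | OUT={}
  B3: | IN={} | OUT={b*e}
  B4: | IN={b*e} | OUT={b*e, c+d}

Merge at B3: IN[B3] = OUT[B2] = {}
Applying B3's transfer function to that IN value gives OUT[B3] (row B3 above).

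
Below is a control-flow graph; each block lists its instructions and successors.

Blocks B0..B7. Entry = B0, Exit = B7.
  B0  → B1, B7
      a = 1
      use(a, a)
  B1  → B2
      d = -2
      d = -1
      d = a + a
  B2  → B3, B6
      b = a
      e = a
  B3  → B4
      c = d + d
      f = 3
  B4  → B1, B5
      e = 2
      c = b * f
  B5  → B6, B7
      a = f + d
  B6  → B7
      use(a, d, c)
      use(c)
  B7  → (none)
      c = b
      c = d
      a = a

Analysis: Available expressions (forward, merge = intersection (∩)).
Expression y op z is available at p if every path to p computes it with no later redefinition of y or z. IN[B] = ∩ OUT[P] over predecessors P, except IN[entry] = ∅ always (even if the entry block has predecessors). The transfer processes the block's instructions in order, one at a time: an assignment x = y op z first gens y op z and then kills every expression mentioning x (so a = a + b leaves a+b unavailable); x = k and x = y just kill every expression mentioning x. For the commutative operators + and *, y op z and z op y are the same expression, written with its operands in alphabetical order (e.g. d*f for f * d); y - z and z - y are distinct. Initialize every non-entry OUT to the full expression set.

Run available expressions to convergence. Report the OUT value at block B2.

Answer: {a+a}

Derivation:
Per-block solution:
  B0:   IN={}   OUT={}
  B1:   IN={}   OUT={a+a}
  B2:   IN={a+a}   OUT={a+a}
  B3:   IN={a+a}   OUT={a+a, d+d}
  B4:   IN={a+a, d+d}   OUT={a+a, b*f, d+d}
  B5:   IN={a+a, b*f, d+d}   OUT={b*f, d+d, d+f}
  B6:   IN={}   OUT={}
  B7:   IN={}   OUT={}

Merge at B2: IN[B2] = OUT[B1] = {a+a}
Applying B2's transfer function to that IN value gives OUT[B2] (row B2 above).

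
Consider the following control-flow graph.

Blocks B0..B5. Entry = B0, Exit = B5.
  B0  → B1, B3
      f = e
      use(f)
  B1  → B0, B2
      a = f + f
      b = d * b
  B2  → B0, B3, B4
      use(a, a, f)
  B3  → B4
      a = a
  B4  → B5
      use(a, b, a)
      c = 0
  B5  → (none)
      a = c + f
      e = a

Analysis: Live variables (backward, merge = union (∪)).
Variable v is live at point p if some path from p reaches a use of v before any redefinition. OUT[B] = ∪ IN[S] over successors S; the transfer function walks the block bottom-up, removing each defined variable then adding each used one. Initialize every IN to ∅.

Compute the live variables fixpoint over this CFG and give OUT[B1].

Per-block solution:
  B0: | IN={a, b, d, e} | OUT={a, b, d, e, f}
  B1: | IN={b, d, e, f} | OUT={a, b, d, e, f}
  B2: | IN={a, b, d, e, f} | OUT={a, b, d, e, f}
  B3: | IN={a, b, f} | OUT={a, b, f}
  B4: | IN={a, b, f} | OUT={c, f}
  B5: | IN={c, f} | OUT={}

Merge at B1: OUT[B1] = IN[B0] ⊔ IN[B2] = {a, b, d, e, f}

Answer: {a, b, d, e, f}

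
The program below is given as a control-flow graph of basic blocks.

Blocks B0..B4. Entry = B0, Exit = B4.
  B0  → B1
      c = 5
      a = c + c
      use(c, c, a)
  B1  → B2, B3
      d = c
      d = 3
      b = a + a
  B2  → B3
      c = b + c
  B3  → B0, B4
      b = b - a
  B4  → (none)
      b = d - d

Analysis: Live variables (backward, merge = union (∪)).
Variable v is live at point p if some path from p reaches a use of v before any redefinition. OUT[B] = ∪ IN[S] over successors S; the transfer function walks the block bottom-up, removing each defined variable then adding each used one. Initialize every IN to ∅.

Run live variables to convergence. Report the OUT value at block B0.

Answer: {a, c}

Derivation:
Fixpoint table:
  B0:   IN={}   OUT={a, c}
  B1:   IN={a, c}   OUT={a, b, c, d}
  B2:   IN={a, b, c, d}   OUT={a, b, d}
  B3:   IN={a, b, d}   OUT={d}
  B4:   IN={d}   OUT={}

Merge at B0: OUT[B0] = IN[B1] = {a, c}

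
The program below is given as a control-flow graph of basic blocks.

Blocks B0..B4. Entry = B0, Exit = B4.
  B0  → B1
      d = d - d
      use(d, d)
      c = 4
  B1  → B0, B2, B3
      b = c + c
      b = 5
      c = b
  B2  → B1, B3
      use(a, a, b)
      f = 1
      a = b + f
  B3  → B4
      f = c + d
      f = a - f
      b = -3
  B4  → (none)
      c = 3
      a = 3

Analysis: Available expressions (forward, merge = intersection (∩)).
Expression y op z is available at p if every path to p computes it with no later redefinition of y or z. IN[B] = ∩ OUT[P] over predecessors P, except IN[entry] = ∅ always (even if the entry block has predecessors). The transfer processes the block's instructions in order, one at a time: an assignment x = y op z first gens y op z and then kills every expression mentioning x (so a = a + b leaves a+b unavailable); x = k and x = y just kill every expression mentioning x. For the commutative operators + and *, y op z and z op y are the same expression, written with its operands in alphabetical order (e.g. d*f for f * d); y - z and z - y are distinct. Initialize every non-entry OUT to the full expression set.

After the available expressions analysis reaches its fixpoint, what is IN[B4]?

Converged values:
  B0: | IN={} | OUT={}
  B1: | IN={} | OUT={}
  B2: | IN={} | OUT={b+f}
  B3: | IN={} | OUT={c+d}
  B4: | IN={c+d} | OUT={}

Merge at B4: IN[B4] = OUT[B3] = {c+d}

Answer: {c+d}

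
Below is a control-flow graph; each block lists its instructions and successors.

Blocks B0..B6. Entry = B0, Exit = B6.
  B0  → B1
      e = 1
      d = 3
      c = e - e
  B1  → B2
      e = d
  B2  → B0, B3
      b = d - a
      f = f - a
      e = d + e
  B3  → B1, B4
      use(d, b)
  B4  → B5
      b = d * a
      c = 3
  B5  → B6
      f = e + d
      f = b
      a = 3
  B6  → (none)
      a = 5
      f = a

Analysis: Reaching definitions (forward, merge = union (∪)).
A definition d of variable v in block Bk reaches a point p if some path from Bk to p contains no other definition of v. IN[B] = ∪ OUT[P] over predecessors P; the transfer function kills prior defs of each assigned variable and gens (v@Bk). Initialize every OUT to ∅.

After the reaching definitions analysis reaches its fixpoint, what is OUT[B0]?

Fixpoint table:
  B0: | IN={b@B2, c@B0, d@B0, e@B2, f@B2} | OUT={b@B2, c@B0, d@B0, e@B0, f@B2}
  B1: | IN={b@B2, c@B0, d@B0, e@B0, e@B2, f@B2} | OUT={b@B2, c@B0, d@B0, e@B1, f@B2}
  B2: | IN={b@B2, c@B0, d@B0, e@B1, f@B2} | OUT={b@B2, c@B0, d@B0, e@B2, f@B2}
  B3: | IN={b@B2, c@B0, d@B0, e@B2, f@B2} | OUT={b@B2, c@B0, d@B0, e@B2, f@B2}
  B4: | IN={b@B2, c@B0, d@B0, e@B2, f@B2} | OUT={b@B4, c@B4, d@B0, e@B2, f@B2}
  B5: | IN={b@B4, c@B4, d@B0, e@B2, f@B2} | OUT={a@B5, b@B4, c@B4, d@B0, e@B2, f@B5}
  B6: | IN={a@B5, b@B4, c@B4, d@B0, e@B2, f@B5} | OUT={a@B6, b@B4, c@B4, d@B0, e@B2, f@B6}

Merge at B0 (entry node, so the boundary value {} is joined with the incoming edge(s)): IN[B0] = {} ⊔ OUT[B2] = {b@B2, c@B0, d@B0, e@B2, f@B2}
Applying B0's transfer function to that IN value gives OUT[B0] (row B0 above).

Answer: {b@B2, c@B0, d@B0, e@B0, f@B2}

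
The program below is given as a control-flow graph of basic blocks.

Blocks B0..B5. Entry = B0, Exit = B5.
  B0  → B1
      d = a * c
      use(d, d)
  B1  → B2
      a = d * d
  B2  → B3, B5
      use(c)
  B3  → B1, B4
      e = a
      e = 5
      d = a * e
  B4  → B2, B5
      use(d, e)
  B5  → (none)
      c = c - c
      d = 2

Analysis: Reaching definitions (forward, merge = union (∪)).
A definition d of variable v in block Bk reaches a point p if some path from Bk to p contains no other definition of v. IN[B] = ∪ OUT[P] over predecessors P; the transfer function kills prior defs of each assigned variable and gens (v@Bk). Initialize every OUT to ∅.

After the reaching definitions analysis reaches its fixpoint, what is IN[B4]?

Converged values:
  B0:   IN={}   OUT={d@B0}
  B1:   IN={a@B1, d@B0, d@B3, e@B3}   OUT={a@B1, d@B0, d@B3, e@B3}
  B2:   IN={a@B1, d@B0, d@B3, e@B3}   OUT={a@B1, d@B0, d@B3, e@B3}
  B3:   IN={a@B1, d@B0, d@B3, e@B3}   OUT={a@B1, d@B3, e@B3}
  B4:   IN={a@B1, d@B3, e@B3}   OUT={a@B1, d@B3, e@B3}
  B5:   IN={a@B1, d@B0, d@B3, e@B3}   OUT={a@B1, c@B5, d@B5, e@B3}

Merge at B4: IN[B4] = OUT[B3] = {a@B1, d@B3, e@B3}

Answer: {a@B1, d@B3, e@B3}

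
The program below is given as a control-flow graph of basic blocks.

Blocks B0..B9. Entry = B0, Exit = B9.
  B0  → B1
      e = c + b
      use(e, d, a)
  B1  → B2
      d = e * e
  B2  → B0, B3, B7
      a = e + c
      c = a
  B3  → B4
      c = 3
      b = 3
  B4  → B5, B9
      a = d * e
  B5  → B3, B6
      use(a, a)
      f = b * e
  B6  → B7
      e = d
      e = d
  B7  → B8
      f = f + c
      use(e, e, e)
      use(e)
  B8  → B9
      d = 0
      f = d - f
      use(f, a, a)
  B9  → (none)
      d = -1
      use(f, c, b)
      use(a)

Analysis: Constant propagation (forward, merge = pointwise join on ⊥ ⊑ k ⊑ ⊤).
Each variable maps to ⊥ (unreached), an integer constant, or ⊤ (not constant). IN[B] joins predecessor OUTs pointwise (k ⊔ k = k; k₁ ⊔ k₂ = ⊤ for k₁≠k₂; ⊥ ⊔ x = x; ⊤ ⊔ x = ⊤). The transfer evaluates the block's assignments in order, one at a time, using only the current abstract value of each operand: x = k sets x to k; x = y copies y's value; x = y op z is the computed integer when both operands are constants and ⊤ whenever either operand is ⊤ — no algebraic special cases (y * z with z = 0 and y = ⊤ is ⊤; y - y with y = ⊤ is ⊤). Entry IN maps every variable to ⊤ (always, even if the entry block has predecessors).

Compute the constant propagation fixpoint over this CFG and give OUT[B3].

Fixpoint table:
  B0: | IN=(all ⊤) | OUT=(all ⊤)
  B1: | IN=(all ⊤) | OUT=(all ⊤)
  B2: | IN=(all ⊤) | OUT=(all ⊤)
  B3: | IN=(all ⊤) | OUT={b:3, c:3; rest ⊤}
  B4: | IN={b:3, c:3; rest ⊤} | OUT={b:3, c:3; rest ⊤}
  B5: | IN={b:3, c:3; rest ⊤} | OUT={b:3, c:3; rest ⊤}
  B6: | IN={b:3, c:3; rest ⊤} | OUT={b:3, c:3; rest ⊤}
  B7: | IN=(all ⊤) | OUT=(all ⊤)
  B8: | IN=(all ⊤) | OUT={d:0; rest ⊤}
  B9: | IN=(all ⊤) | OUT={d:-1; rest ⊤}

Merge at B3: IN[B3] = OUT[B2] ⊔ OUT[B5] = {a: ⊤, b: ⊤, c: ⊤, d: ⊤, e: ⊤, f: ⊤}
Applying B3's transfer function to that IN value gives OUT[B3] (row B3 above).

Answer: {a: ⊤, b: 3, c: 3, d: ⊤, e: ⊤, f: ⊤}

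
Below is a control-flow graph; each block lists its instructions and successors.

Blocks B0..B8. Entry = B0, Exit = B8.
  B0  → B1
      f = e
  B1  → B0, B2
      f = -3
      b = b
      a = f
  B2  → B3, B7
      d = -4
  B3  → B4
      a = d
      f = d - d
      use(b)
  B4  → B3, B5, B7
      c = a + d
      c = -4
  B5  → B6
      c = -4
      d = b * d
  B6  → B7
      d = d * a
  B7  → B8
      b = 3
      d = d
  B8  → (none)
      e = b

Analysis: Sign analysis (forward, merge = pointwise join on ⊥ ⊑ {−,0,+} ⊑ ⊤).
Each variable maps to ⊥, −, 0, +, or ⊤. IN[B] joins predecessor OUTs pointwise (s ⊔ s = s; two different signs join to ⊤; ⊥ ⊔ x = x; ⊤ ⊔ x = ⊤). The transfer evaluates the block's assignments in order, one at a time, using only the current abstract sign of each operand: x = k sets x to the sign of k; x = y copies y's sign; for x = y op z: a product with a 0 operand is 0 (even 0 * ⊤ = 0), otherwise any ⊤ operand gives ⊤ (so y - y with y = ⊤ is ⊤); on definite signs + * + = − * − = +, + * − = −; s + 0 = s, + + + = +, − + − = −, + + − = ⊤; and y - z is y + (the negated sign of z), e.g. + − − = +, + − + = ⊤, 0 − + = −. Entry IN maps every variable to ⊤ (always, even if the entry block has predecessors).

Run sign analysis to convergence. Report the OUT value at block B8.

Per-block solution:
  B0:   IN=(all ⊤)   OUT=(all ⊤)
  B1:   IN=(all ⊤)   OUT={a:-, f:-; rest ⊤}
  B2:   IN={a:-, f:-; rest ⊤}   OUT={a:-, d:-, f:-; rest ⊤}
  B3:   IN={a:-, d:-; rest ⊤}   OUT={a:-, d:-; rest ⊤}
  B4:   IN={a:-, d:-; rest ⊤}   OUT={a:-, c:-, d:-; rest ⊤}
  B5:   IN={a:-, c:-, d:-; rest ⊤}   OUT={a:-, c:-; rest ⊤}
  B6:   IN={a:-, c:-; rest ⊤}   OUT={a:-, c:-; rest ⊤}
  B7:   IN={a:-; rest ⊤}   OUT={a:-, b:+; rest ⊤}
  B8:   IN={a:-, b:+; rest ⊤}   OUT={a:-, b:+, e:+; rest ⊤}

Merge at B8: IN[B8] = OUT[B7] = {a: -, b: +, c: ⊤, d: ⊤, e: ⊤, f: ⊤}
Applying B8's transfer function to that IN value gives OUT[B8] (row B8 above).

Answer: {a: -, b: +, c: ⊤, d: ⊤, e: +, f: ⊤}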